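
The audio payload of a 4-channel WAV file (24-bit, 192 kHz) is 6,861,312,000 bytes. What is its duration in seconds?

2,978 seconds

Byte rate = 192,000 × 3 × 4 = 2,304,000 bytes/s.
Duration = 6,861,312,000 / 2,304,000 = 2,978 s.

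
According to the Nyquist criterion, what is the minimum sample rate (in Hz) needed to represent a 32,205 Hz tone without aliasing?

64,410 Hz

Minimum sample rate = 2 × 32,205 Hz = 64,410 Hz.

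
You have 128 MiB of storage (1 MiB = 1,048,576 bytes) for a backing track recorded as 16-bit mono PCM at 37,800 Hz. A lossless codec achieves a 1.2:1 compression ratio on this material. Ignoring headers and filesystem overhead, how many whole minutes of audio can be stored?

Uncompressed byte rate = 37,800 × 2 × 1 = 75,600 bytes/s.
After 1.2:1 compression, effective rate ≈ 63000 bytes/s.
Capacity = 128 × 1,048,576 = 134,217,728 bytes.
134,217,728 / effective rate ≈ 2130.44 s → 35 minutes.

35 minutes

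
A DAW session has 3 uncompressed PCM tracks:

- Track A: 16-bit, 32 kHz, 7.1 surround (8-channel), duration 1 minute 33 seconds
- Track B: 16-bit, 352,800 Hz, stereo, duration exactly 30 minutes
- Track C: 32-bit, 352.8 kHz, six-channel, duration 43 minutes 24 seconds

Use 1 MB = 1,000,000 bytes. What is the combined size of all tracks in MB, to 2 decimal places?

Track A: 1 minute 33 seconds = 93 s; 32,000 × 93 × 2 × 8 = 47,616,000 bytes.
Track B: exactly 30 minutes = 1,800 s; 352,800 × 1,800 × 2 × 2 = 2,540,160,000 bytes.
Track C: 43 minutes 24 seconds = 2,604 s; 352,800 × 2,604 × 4 × 6 = 22,048,588,800 bytes.
Total = 24,636,364,800 bytes = 24636.36 MB.

24636.36 MB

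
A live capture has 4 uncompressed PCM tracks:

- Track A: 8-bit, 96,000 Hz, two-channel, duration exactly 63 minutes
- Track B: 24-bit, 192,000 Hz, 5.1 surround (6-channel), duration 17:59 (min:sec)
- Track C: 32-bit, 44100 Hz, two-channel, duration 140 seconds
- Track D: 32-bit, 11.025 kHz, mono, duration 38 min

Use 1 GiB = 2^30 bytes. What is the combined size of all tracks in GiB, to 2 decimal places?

4.29 GiB

Track A: exactly 63 minutes = 3,780 s; 96,000 × 3,780 × 1 × 2 = 725,760,000 bytes.
Track B: 17:59 (min:sec) = 1,079 s; 192,000 × 1,079 × 3 × 6 = 3,729,024,000 bytes.
Track C: 44,100 × 140 × 4 × 2 = 49,392,000 bytes.
Track D: 38 min = 2,280 s; 11,025 × 2,280 × 4 × 1 = 100,548,000 bytes.
Total = 4,604,724,000 bytes = 4.29 GiB.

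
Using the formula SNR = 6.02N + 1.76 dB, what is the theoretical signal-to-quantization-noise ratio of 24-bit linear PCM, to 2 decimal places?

6.02 × 24 + 1.76 = 146.24 dB.

146.24 dB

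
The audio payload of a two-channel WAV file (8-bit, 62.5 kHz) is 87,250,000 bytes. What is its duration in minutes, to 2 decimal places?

11.63 minutes

Byte rate = 62,500 × 1 × 2 = 125,000 bytes/s.
Duration = 87,250,000 / 125,000 = 698 s.
698 s / 60 = 11.63 minutes.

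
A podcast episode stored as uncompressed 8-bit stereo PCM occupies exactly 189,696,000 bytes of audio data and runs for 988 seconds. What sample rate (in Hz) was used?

Bytes = sample_rate × seconds × bytes_per_sample × channels.
sample_rate = 189,696,000 / (988 × 1 × 2) = 189,696,000 / 1,976 = 96,000 Hz.

96,000 Hz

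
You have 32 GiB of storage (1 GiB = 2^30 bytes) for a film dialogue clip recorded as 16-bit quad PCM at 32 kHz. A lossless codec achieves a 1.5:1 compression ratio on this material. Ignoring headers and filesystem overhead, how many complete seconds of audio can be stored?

Uncompressed byte rate = 32,000 × 2 × 4 = 256,000 bytes/s.
After 1.5:1 compression, effective rate ≈ 170666.67 bytes/s.
Capacity = 32 × 1,073,741,824 = 34,359,738,368 bytes.
34,359,738,368 / effective rate ≈ 201326.59 s → 201,326 seconds.

201,326 seconds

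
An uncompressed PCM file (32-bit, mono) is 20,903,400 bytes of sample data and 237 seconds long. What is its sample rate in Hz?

22,050 Hz

Bytes = sample_rate × seconds × bytes_per_sample × channels.
sample_rate = 20,903,400 / (237 × 4 × 1) = 20,903,400 / 948 = 22,050 Hz.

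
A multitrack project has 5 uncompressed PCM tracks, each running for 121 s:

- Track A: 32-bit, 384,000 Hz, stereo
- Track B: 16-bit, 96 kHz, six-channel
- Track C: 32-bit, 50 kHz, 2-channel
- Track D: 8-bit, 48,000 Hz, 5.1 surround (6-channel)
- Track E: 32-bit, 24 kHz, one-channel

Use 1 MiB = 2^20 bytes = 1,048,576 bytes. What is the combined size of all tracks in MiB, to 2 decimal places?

577.90 MiB

Track A: 384,000 × 121 × 4 × 2 = 371,712,000 bytes.
Track B: 96,000 × 121 × 2 × 6 = 139,392,000 bytes.
Track C: 50,000 × 121 × 4 × 2 = 48,400,000 bytes.
Track D: 48,000 × 121 × 1 × 6 = 34,848,000 bytes.
Track E: 24,000 × 121 × 4 × 1 = 11,616,000 bytes.
Total = 605,968,000 bytes = 577.90 MiB.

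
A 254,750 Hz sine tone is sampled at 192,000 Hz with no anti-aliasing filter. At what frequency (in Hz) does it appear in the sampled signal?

62,750 Hz

Nyquist = 192,000/2 = 96,000 Hz; 254,750 Hz exceeds it.
Alias = |254,750 − 1×192,000| = |254,750 − 192,000| = 62,750 Hz.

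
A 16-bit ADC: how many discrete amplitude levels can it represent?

65,536 levels

2^16 = 65,536.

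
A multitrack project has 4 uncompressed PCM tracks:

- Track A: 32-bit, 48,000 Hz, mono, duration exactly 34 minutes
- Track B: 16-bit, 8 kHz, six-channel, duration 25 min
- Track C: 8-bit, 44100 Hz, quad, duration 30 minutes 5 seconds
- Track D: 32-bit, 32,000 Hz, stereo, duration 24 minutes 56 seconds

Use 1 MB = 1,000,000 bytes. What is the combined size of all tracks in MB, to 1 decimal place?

1237.1 MB

Track A: exactly 34 minutes = 2,040 s; 48,000 × 2,040 × 4 × 1 = 391,680,000 bytes.
Track B: 25 min = 1,500 s; 8,000 × 1,500 × 2 × 6 = 144,000,000 bytes.
Track C: 30 minutes 5 seconds = 1,805 s; 44,100 × 1,805 × 1 × 4 = 318,402,000 bytes.
Track D: 24 minutes 56 seconds = 1,496 s; 32,000 × 1,496 × 4 × 2 = 382,976,000 bytes.
Total = 1,237,058,000 bytes = 1237.1 MB.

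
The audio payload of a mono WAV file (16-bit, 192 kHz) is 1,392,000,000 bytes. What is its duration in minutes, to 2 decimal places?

60.42 minutes

Byte rate = 192,000 × 2 × 1 = 384,000 bytes/s.
Duration = 1,392,000,000 / 384,000 = 3,625 s.
3,625 s / 60 = 60.42 minutes.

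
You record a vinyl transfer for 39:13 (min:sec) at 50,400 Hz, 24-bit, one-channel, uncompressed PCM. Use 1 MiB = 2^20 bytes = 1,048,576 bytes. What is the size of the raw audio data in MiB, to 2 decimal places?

Duration = 39:13 (min:sec) = 2,353 s.
Bytes = 50,400 samples/s × 2,353 s × 3 bytes/sample × 1 ch = 355,773,600 bytes.
355,773,600 / 1,048,576 = 339.29 MiB.

339.29 MiB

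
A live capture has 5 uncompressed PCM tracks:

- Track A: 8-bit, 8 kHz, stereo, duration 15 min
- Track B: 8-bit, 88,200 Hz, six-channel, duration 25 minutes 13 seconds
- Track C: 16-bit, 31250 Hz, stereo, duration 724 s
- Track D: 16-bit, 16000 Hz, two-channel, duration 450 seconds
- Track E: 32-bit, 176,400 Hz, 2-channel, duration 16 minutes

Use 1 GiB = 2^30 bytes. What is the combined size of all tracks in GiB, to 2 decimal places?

2.13 GiB

Track A: 15 min = 900 s; 8,000 × 900 × 1 × 2 = 14,400,000 bytes.
Track B: 25 minutes 13 seconds = 1,513 s; 88,200 × 1,513 × 1 × 6 = 800,679,600 bytes.
Track C: 31,250 × 724 × 2 × 2 = 90,500,000 bytes.
Track D: 16,000 × 450 × 2 × 2 = 28,800,000 bytes.
Track E: 16 minutes = 960 s; 176,400 × 960 × 4 × 2 = 1,354,752,000 bytes.
Total = 2,289,131,600 bytes = 2.13 GiB.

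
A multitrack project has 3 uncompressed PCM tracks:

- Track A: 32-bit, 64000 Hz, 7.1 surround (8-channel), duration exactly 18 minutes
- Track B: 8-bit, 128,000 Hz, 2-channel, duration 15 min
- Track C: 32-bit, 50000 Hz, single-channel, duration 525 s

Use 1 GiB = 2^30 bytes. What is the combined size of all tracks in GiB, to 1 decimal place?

Track A: exactly 18 minutes = 1,080 s; 64,000 × 1,080 × 4 × 8 = 2,211,840,000 bytes.
Track B: 15 min = 900 s; 128,000 × 900 × 1 × 2 = 230,400,000 bytes.
Track C: 50,000 × 525 × 4 × 1 = 105,000,000 bytes.
Total = 2,547,240,000 bytes = 2.4 GiB.

2.4 GiB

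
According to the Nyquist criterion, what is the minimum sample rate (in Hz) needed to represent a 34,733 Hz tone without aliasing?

Minimum sample rate = 2 × 34,733 Hz = 69,466 Hz.

69,466 Hz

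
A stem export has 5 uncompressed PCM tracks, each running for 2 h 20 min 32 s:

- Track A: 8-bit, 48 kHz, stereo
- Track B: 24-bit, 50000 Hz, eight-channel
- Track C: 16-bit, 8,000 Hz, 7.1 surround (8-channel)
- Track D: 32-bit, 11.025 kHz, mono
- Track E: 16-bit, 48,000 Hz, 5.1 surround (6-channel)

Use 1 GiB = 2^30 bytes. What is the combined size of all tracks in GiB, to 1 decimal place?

16.1 GiB

2 h 20 min 32 s = 8,432 s.
Track A: 48,000 × 8,432 × 1 × 2 = 809,472,000 bytes.
Track B: 50,000 × 8,432 × 3 × 8 = 10,118,400,000 bytes.
Track C: 8,000 × 8,432 × 2 × 8 = 1,079,296,000 bytes.
Track D: 11,025 × 8,432 × 4 × 1 = 371,851,200 bytes.
Track E: 48,000 × 8,432 × 2 × 6 = 4,856,832,000 bytes.
Total = 17,235,851,200 bytes = 16.1 GiB.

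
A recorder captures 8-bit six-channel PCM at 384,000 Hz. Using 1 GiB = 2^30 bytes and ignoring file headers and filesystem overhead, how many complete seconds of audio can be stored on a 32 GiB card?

14,913 seconds

Uncompressed byte rate = 384,000 × 1 × 6 = 2,304,000 bytes/s.
Capacity = 32 × 1,073,741,824 = 34,359,738,368 bytes.
34,359,738,368 / 2,304,000 ≈ 14913.08 s → 14,913 seconds.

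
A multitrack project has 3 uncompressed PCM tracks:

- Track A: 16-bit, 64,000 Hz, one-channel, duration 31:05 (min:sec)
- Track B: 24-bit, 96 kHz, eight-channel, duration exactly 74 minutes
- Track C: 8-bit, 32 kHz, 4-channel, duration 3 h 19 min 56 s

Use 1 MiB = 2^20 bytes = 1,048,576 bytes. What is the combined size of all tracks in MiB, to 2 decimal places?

Track A: 31:05 (min:sec) = 1,865 s; 64,000 × 1,865 × 2 × 1 = 238,720,000 bytes.
Track B: exactly 74 minutes = 4,440 s; 96,000 × 4,440 × 3 × 8 = 10,229,760,000 bytes.
Track C: 3 h 19 min 56 s = 11,996 s; 32,000 × 11,996 × 1 × 4 = 1,535,488,000 bytes.
Total = 12,003,968,000 bytes = 11447.88 MiB.

11447.88 MiB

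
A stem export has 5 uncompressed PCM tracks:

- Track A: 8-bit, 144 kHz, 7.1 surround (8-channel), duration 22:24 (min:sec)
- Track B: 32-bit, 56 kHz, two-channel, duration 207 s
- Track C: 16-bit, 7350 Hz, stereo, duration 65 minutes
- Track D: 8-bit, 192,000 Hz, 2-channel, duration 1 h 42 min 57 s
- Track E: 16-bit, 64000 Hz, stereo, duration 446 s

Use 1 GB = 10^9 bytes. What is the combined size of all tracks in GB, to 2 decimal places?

4.24 GB

Track A: 22:24 (min:sec) = 1,344 s; 144,000 × 1,344 × 1 × 8 = 1,548,288,000 bytes.
Track B: 56,000 × 207 × 4 × 2 = 92,736,000 bytes.
Track C: 65 minutes = 3,900 s; 7,350 × 3,900 × 2 × 2 = 114,660,000 bytes.
Track D: 1 h 42 min 57 s = 6,177 s; 192,000 × 6,177 × 1 × 2 = 2,371,968,000 bytes.
Track E: 64,000 × 446 × 2 × 2 = 114,176,000 bytes.
Total = 4,241,828,000 bytes = 4.24 GB.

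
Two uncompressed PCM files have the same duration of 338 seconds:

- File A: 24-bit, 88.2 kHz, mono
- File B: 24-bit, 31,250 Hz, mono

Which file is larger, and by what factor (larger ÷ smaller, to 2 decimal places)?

File A: 88,200 × 3 × 1 = 264,600 bytes/s.
File B: 31,250 × 3 × 1 = 93,750 bytes/s.
File A is larger; ratio = 89,434,800 / 31,687,500 = 2.82.

File A, by a factor of 2.82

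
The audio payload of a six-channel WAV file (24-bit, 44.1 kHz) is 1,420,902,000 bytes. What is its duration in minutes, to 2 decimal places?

29.83 minutes

Byte rate = 44,100 × 3 × 6 = 793,800 bytes/s.
Duration = 1,420,902,000 / 793,800 = 1,790 s.
1,790 s / 60 = 29.83 minutes.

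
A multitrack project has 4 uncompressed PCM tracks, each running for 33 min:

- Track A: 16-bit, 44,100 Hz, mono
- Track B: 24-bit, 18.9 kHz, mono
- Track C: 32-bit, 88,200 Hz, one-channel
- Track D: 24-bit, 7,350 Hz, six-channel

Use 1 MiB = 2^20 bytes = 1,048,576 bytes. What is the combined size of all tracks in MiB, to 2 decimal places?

33 min = 1,980 s.
Track A: 44,100 × 1,980 × 2 × 1 = 174,636,000 bytes.
Track B: 18,900 × 1,980 × 3 × 1 = 112,266,000 bytes.
Track C: 88,200 × 1,980 × 4 × 1 = 698,544,000 bytes.
Track D: 7,350 × 1,980 × 3 × 6 = 261,954,000 bytes.
Total = 1,247,400,000 bytes = 1189.61 MiB.

1189.61 MiB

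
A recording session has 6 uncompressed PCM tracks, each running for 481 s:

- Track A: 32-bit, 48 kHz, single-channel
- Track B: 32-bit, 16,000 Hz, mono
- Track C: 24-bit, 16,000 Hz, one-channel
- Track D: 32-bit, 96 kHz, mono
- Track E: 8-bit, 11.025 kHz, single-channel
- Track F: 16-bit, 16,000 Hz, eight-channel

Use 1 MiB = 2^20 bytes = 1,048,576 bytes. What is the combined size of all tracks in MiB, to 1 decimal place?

Track A: 48,000 × 481 × 4 × 1 = 92,352,000 bytes.
Track B: 16,000 × 481 × 4 × 1 = 30,784,000 bytes.
Track C: 16,000 × 481 × 3 × 1 = 23,088,000 bytes.
Track D: 96,000 × 481 × 4 × 1 = 184,704,000 bytes.
Track E: 11,025 × 481 × 1 × 1 = 5,303,025 bytes.
Track F: 16,000 × 481 × 2 × 8 = 123,136,000 bytes.
Total = 459,367,025 bytes = 438.1 MiB.

438.1 MiB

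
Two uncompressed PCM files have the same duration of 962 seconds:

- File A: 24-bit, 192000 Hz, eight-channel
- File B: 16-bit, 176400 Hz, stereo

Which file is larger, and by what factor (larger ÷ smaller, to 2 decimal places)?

File A, by a factor of 6.53

File A: 192,000 × 3 × 8 = 4,608,000 bytes/s.
File B: 176,400 × 2 × 2 = 705,600 bytes/s.
File A is larger; ratio = 4,432,896,000 / 678,787,200 = 6.53.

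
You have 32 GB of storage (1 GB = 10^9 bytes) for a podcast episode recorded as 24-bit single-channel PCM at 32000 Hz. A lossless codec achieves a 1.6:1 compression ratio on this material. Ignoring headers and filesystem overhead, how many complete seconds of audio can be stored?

Uncompressed byte rate = 32,000 × 3 × 1 = 96,000 bytes/s.
After 1.6:1 compression, effective rate ≈ 60000 bytes/s.
Capacity = 32 × 1,000,000,000 = 32,000,000,000 bytes.
32,000,000,000 / effective rate ≈ 533333.33 s → 533,333 seconds.

533,333 seconds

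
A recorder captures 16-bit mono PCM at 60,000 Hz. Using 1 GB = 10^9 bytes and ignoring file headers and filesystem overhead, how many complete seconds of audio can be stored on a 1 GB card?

Uncompressed byte rate = 60,000 × 2 × 1 = 120,000 bytes/s.
Capacity = 1 × 1,000,000,000 = 1,000,000,000 bytes.
1,000,000,000 / 120,000 ≈ 8333.33 s → 8,333 seconds.

8,333 seconds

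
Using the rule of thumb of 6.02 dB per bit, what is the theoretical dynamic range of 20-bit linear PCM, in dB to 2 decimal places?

20 × 6.02 = 120.40 dB.

120.40 dB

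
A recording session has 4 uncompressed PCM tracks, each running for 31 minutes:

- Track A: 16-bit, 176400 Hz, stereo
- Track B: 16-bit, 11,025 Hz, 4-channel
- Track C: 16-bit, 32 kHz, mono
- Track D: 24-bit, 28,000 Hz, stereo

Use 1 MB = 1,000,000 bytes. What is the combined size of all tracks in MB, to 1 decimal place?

31 minutes = 1,860 s.
Track A: 176,400 × 1,860 × 2 × 2 = 1,312,416,000 bytes.
Track B: 11,025 × 1,860 × 2 × 4 = 164,052,000 bytes.
Track C: 32,000 × 1,860 × 2 × 1 = 119,040,000 bytes.
Track D: 28,000 × 1,860 × 3 × 2 = 312,480,000 bytes.
Total = 1,907,988,000 bytes = 1908.0 MB.

1908.0 MB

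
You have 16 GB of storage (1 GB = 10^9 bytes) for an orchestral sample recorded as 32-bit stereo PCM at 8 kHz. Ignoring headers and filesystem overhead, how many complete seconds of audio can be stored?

Uncompressed byte rate = 8,000 × 4 × 2 = 64,000 bytes/s.
Capacity = 16 × 1,000,000,000 = 16,000,000,000 bytes.
16,000,000,000 / 64,000 ≈ 250000 s → 250,000 seconds.

250,000 seconds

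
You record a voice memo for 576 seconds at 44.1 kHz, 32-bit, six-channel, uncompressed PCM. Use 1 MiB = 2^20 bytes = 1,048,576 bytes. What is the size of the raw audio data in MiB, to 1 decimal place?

581.4 MiB

Bytes = 44,100 samples/s × 576 s × 4 bytes/sample × 6 ch = 609,638,400 bytes.
609,638,400 / 1,048,576 = 581.4 MiB.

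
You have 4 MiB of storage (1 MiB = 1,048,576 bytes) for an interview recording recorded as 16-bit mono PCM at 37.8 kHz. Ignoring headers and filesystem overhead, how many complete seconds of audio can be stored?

Uncompressed byte rate = 37,800 × 2 × 1 = 75,600 bytes/s.
Capacity = 4 × 1,048,576 = 4,194,304 bytes.
4,194,304 / 75,600 ≈ 55.48 s → 55 seconds.

55 seconds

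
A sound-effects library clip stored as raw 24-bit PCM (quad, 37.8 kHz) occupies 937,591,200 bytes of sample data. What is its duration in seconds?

Byte rate = 37,800 × 3 × 4 = 453,600 bytes/s.
Duration = 937,591,200 / 453,600 = 2,067 s.

2,067 seconds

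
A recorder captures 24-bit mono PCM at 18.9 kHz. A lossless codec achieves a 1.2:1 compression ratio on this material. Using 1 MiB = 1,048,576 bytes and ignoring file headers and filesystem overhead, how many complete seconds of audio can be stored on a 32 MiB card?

710 seconds

Uncompressed byte rate = 18,900 × 3 × 1 = 56,700 bytes/s.
After 1.2:1 compression, effective rate ≈ 47250 bytes/s.
Capacity = 32 × 1,048,576 = 33,554,432 bytes.
33,554,432 / effective rate ≈ 710.15 s → 710 seconds.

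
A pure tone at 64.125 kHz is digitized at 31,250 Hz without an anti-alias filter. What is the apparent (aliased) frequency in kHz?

1.625 kHz

Nyquist = 31,250/2 = 15,625 Hz; 64,125 Hz exceeds it.
Alias = |64,125 − 2×31,250| = |64,125 − 62,500| = 1,625 Hz = 1.625 kHz.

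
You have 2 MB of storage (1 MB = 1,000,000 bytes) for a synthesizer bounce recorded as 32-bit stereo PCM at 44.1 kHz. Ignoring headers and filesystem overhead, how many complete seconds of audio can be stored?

Uncompressed byte rate = 44,100 × 4 × 2 = 352,800 bytes/s.
Capacity = 2 × 1,000,000 = 2,000,000 bytes.
2,000,000 / 352,800 ≈ 5.67 s → 5 seconds.

5 seconds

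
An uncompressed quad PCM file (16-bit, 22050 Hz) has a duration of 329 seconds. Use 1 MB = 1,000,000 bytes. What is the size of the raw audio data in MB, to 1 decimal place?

58.0 MB

Bytes = 22,050 samples/s × 329 s × 2 bytes/sample × 4 ch = 58,035,600 bytes.
58,035,600 / 1,000,000 = 58.0 MB.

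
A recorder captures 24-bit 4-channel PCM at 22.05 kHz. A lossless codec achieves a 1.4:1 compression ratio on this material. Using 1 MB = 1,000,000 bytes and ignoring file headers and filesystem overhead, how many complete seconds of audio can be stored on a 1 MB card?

5 seconds

Uncompressed byte rate = 22,050 × 3 × 4 = 264,600 bytes/s.
After 1.4:1 compression, effective rate ≈ 189000 bytes/s.
Capacity = 1 × 1,000,000 = 1,000,000 bytes.
1,000,000 / effective rate ≈ 5.29 s → 5 seconds.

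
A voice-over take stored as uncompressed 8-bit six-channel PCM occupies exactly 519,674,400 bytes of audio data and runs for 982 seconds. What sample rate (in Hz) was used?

88,200 Hz

Bytes = sample_rate × seconds × bytes_per_sample × channels.
sample_rate = 519,674,400 / (982 × 1 × 6) = 519,674,400 / 5,892 = 88,200 Hz.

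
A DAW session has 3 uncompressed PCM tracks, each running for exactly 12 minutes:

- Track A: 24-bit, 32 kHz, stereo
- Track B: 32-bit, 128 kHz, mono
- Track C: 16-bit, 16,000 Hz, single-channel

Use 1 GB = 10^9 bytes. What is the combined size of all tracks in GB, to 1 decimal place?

0.5 GB

exactly 12 minutes = 720 s.
Track A: 32,000 × 720 × 3 × 2 = 138,240,000 bytes.
Track B: 128,000 × 720 × 4 × 1 = 368,640,000 bytes.
Track C: 16,000 × 720 × 2 × 1 = 23,040,000 bytes.
Total = 529,920,000 bytes = 0.5 GB.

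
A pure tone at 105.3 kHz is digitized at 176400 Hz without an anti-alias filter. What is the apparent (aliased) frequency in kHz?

Nyquist = 176,400/2 = 88,200 Hz; 105,300 Hz exceeds it.
Alias = |105,300 − 1×176,400| = |105,300 − 176,400| = 71,100 Hz = 71.1 kHz.

71.1 kHz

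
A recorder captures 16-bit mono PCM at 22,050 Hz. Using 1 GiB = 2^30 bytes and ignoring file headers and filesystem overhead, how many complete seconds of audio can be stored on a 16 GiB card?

Uncompressed byte rate = 22,050 × 2 × 1 = 44,100 bytes/s.
Capacity = 16 × 1,073,741,824 = 17,179,869,184 bytes.
17,179,869,184 / 44,100 ≈ 389566.19 s → 389,566 seconds.

389,566 seconds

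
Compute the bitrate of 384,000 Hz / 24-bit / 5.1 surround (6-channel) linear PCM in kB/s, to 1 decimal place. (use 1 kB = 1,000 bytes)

Bit rate = 384,000 × 24 × 6 = 55,296,000 bits/s.
55,296,000 / 8 = 6,912,000 B/s = 6912.0 kB/s.

6912.0 kB/s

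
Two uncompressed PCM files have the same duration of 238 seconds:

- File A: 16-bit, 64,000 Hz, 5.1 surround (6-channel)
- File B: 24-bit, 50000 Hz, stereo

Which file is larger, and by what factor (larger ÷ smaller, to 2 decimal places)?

File A, by a factor of 2.56

File A: 64,000 × 2 × 6 = 768,000 bytes/s.
File B: 50,000 × 3 × 2 = 300,000 bytes/s.
File A is larger; ratio = 182,784,000 / 71,400,000 = 2.56.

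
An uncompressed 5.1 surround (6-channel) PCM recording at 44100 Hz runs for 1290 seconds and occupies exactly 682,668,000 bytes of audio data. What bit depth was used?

Bytes per sample = 682,668,000 / (44,100 × 1,290 × 6) = 682,668,000 / 341,334,000 = 2.
Bit depth = 2 × 8 = 16 bits.

16 bits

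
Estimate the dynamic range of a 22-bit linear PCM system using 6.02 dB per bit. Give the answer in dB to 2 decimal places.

22 × 6.02 = 132.44 dB.

132.44 dB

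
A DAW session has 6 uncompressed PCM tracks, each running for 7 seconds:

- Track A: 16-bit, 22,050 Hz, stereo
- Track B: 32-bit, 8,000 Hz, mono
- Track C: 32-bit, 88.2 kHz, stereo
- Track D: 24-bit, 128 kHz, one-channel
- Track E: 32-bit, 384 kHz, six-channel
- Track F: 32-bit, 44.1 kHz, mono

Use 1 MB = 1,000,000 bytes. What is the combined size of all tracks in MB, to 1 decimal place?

74.2 MB

Track A: 22,050 × 7 × 2 × 2 = 617,400 bytes.
Track B: 8,000 × 7 × 4 × 1 = 224,000 bytes.
Track C: 88,200 × 7 × 4 × 2 = 4,939,200 bytes.
Track D: 128,000 × 7 × 3 × 1 = 2,688,000 bytes.
Track E: 384,000 × 7 × 4 × 6 = 64,512,000 bytes.
Track F: 44,100 × 7 × 4 × 1 = 1,234,800 bytes.
Total = 74,215,400 bytes = 74.2 MB.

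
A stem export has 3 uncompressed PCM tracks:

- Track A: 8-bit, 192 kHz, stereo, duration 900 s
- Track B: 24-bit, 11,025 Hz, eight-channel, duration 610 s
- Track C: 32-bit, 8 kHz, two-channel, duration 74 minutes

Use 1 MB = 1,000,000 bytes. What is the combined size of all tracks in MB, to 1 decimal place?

791.2 MB

Track A: 192,000 × 900 × 1 × 2 = 345,600,000 bytes.
Track B: 11,025 × 610 × 3 × 8 = 161,406,000 bytes.
Track C: 74 minutes = 4,440 s; 8,000 × 4,440 × 4 × 2 = 284,160,000 bytes.
Total = 791,166,000 bytes = 791.2 MB.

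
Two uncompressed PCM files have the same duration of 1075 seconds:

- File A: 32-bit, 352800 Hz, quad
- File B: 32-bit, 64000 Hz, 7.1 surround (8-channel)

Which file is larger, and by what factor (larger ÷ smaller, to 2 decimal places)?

File A, by a factor of 2.76

File A: 352,800 × 4 × 4 = 5,644,800 bytes/s.
File B: 64,000 × 4 × 8 = 2,048,000 bytes/s.
File A is larger; ratio = 6,068,160,000 / 2,201,600,000 = 2.76.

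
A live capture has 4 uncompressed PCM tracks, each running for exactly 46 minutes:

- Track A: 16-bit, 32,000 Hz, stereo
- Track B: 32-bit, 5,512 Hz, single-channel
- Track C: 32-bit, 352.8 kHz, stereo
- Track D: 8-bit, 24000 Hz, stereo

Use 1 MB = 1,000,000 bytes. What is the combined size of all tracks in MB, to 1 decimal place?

8336.4 MB

exactly 46 minutes = 2,760 s.
Track A: 32,000 × 2,760 × 2 × 2 = 353,280,000 bytes.
Track B: 5,512 × 2,760 × 4 × 1 = 60,852,480 bytes.
Track C: 352,800 × 2,760 × 4 × 2 = 7,789,824,000 bytes.
Track D: 24,000 × 2,760 × 1 × 2 = 132,480,000 bytes.
Total = 8,336,436,480 bytes = 8336.4 MB.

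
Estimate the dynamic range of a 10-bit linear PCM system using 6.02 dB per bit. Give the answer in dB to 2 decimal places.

60.20 dB

10 × 6.02 = 60.20 dB.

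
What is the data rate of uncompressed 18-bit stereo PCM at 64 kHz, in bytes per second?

Bit rate = 64,000 × 18 × 2 = 2,304,000 bits/s.
2,304,000 / 8 = 288,000 bytes/s.

288,000 bytes/s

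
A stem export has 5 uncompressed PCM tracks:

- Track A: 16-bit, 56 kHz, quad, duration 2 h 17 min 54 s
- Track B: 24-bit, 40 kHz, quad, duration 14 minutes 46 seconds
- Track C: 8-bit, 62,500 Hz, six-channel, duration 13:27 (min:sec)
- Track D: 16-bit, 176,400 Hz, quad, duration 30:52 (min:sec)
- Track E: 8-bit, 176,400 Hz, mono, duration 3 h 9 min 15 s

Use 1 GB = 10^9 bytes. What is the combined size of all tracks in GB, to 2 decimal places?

9.05 GB

Track A: 2 h 17 min 54 s = 8,274 s; 56,000 × 8,274 × 2 × 4 = 3,706,752,000 bytes.
Track B: 14 minutes 46 seconds = 886 s; 40,000 × 886 × 3 × 4 = 425,280,000 bytes.
Track C: 13:27 (min:sec) = 807 s; 62,500 × 807 × 1 × 6 = 302,625,000 bytes.
Track D: 30:52 (min:sec) = 1,852 s; 176,400 × 1,852 × 2 × 4 = 2,613,542,400 bytes.
Track E: 3 h 9 min 15 s = 11,355 s; 176,400 × 11,355 × 1 × 1 = 2,003,022,000 bytes.
Total = 9,051,221,400 bytes = 9.05 GB.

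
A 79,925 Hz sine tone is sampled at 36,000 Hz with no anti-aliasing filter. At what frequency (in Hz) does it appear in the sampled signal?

7,925 Hz

Nyquist = 36,000/2 = 18,000 Hz; 79,925 Hz exceeds it.
Alias = |79,925 − 2×36,000| = |79,925 − 72,000| = 7,925 Hz.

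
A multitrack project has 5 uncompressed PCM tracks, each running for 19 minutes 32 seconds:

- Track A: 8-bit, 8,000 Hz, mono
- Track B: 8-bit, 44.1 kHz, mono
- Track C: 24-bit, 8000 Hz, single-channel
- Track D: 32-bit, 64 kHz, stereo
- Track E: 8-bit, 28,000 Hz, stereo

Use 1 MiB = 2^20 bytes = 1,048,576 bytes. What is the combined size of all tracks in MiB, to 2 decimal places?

19 minutes 32 seconds = 1,172 s.
Track A: 8,000 × 1,172 × 1 × 1 = 9,376,000 bytes.
Track B: 44,100 × 1,172 × 1 × 1 = 51,685,200 bytes.
Track C: 8,000 × 1,172 × 3 × 1 = 28,128,000 bytes.
Track D: 64,000 × 1,172 × 4 × 2 = 600,064,000 bytes.
Track E: 28,000 × 1,172 × 1 × 2 = 65,632,000 bytes.
Total = 754,885,200 bytes = 719.91 MiB.

719.91 MiB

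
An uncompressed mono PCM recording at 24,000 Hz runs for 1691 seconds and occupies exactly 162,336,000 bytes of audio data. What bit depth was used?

Bytes per sample = 162,336,000 / (24,000 × 1,691 × 1) = 162,336,000 / 40,584,000 = 4.
Bit depth = 4 × 8 = 32 bits.

32 bits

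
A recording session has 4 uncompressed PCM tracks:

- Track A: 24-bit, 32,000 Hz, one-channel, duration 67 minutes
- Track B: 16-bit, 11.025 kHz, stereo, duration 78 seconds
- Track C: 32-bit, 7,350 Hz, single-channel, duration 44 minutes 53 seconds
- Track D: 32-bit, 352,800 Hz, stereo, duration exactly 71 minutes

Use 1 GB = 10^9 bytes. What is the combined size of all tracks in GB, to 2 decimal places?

12.49 GB

Track A: 67 minutes = 4,020 s; 32,000 × 4,020 × 3 × 1 = 385,920,000 bytes.
Track B: 11,025 × 78 × 2 × 2 = 3,439,800 bytes.
Track C: 44 minutes 53 seconds = 2,693 s; 7,350 × 2,693 × 4 × 1 = 79,174,200 bytes.
Track D: exactly 71 minutes = 4,260 s; 352,800 × 4,260 × 4 × 2 = 12,023,424,000 bytes.
Total = 12,491,958,000 bytes = 12.49 GB.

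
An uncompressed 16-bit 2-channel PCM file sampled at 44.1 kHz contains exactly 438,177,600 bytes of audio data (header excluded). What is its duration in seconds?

2,484 seconds

Byte rate = 44,100 × 2 × 2 = 176,400 bytes/s.
Duration = 438,177,600 / 176,400 = 2,484 s.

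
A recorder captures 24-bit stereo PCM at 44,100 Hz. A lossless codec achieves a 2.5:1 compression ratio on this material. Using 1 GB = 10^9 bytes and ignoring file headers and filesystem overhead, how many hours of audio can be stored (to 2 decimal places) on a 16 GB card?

Uncompressed byte rate = 44,100 × 3 × 2 = 264,600 bytes/s.
After 2.5:1 compression, effective rate ≈ 105840 bytes/s.
Capacity = 16 × 1,000,000,000 = 16,000,000,000 bytes.
16,000,000,000 / effective rate ≈ 151171.58 s → 41.99 hours.

41.99 hours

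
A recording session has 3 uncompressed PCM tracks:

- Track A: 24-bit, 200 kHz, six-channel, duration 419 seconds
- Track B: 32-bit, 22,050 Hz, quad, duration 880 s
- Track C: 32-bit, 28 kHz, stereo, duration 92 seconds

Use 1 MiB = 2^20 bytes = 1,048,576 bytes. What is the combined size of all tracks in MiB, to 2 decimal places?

1754.26 MiB

Track A: 200,000 × 419 × 3 × 6 = 1,508,400,000 bytes.
Track B: 22,050 × 880 × 4 × 4 = 310,464,000 bytes.
Track C: 28,000 × 92 × 4 × 2 = 20,608,000 bytes.
Total = 1,839,472,000 bytes = 1754.26 MiB.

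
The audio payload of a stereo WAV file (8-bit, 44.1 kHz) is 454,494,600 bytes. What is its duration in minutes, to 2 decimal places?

85.88 minutes

Byte rate = 44,100 × 1 × 2 = 88,200 bytes/s.
Duration = 454,494,600 / 88,200 = 5,153 s.
5,153 s / 60 = 85.88 minutes.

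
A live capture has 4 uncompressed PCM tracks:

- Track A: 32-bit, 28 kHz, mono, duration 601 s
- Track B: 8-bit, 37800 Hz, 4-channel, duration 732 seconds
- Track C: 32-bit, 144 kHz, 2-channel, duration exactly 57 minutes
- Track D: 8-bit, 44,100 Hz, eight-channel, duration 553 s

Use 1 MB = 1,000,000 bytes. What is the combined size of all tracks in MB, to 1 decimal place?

4312.9 MB

Track A: 28,000 × 601 × 4 × 1 = 67,312,000 bytes.
Track B: 37,800 × 732 × 1 × 4 = 110,678,400 bytes.
Track C: exactly 57 minutes = 3,420 s; 144,000 × 3,420 × 4 × 2 = 3,939,840,000 bytes.
Track D: 44,100 × 553 × 1 × 8 = 195,098,400 bytes.
Total = 4,312,928,800 bytes = 4312.9 MB.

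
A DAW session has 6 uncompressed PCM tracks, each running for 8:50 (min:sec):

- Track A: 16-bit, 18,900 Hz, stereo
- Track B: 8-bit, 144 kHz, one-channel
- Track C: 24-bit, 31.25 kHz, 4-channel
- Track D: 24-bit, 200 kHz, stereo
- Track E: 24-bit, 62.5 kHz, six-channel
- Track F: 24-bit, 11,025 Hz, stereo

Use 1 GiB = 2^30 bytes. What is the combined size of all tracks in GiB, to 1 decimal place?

8:50 (min:sec) = 530 s.
Track A: 18,900 × 530 × 2 × 2 = 40,068,000 bytes.
Track B: 144,000 × 530 × 1 × 1 = 76,320,000 bytes.
Track C: 31,250 × 530 × 3 × 4 = 198,750,000 bytes.
Track D: 200,000 × 530 × 3 × 2 = 636,000,000 bytes.
Track E: 62,500 × 530 × 3 × 6 = 596,250,000 bytes.
Track F: 11,025 × 530 × 3 × 2 = 35,059,500 bytes.
Total = 1,582,447,500 bytes = 1.5 GiB.

1.5 GiB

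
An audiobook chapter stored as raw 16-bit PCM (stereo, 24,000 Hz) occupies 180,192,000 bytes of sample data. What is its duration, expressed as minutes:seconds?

Byte rate = 24,000 × 2 × 2 = 96,000 bytes/s.
Duration = 180,192,000 / 96,000 = 1,877 s.
1,877 s = 31:17.

31:17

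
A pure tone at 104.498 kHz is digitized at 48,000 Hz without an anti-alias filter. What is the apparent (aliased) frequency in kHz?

8.498 kHz

Nyquist = 48,000/2 = 24,000 Hz; 104,498 Hz exceeds it.
Alias = |104,498 − 2×48,000| = |104,498 − 96,000| = 8,498 Hz = 8.498 kHz.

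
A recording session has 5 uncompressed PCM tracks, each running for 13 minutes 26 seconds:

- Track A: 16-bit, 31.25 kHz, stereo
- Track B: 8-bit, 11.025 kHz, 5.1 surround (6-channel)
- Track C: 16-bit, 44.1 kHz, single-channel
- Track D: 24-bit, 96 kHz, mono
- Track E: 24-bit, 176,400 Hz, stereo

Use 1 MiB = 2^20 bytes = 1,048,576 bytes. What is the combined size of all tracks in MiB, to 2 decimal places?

13 minutes 26 seconds = 806 s.
Track A: 31,250 × 806 × 2 × 2 = 100,750,000 bytes.
Track B: 11,025 × 806 × 1 × 6 = 53,316,900 bytes.
Track C: 44,100 × 806 × 2 × 1 = 71,089,200 bytes.
Track D: 96,000 × 806 × 3 × 1 = 232,128,000 bytes.
Track E: 176,400 × 806 × 3 × 2 = 853,070,400 bytes.
Total = 1,310,354,500 bytes = 1249.65 MiB.

1249.65 MiB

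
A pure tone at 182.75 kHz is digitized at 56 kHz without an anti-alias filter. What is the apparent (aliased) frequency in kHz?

14.75 kHz

Nyquist = 56,000/2 = 28,000 Hz; 182,750 Hz exceeds it.
Alias = |182,750 − 3×56,000| = |182,750 − 168,000| = 14,750 Hz = 14.75 kHz.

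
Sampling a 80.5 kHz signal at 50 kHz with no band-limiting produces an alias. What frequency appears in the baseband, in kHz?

Nyquist = 50,000/2 = 25,000 Hz; 80,500 Hz exceeds it.
Alias = |80,500 − 2×50,000| = |80,500 − 100,000| = 19,500 Hz = 19.5 kHz.

19.5 kHz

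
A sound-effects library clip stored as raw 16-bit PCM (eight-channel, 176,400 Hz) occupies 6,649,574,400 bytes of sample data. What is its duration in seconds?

2,356 seconds

Byte rate = 176,400 × 2 × 8 = 2,822,400 bytes/s.
Duration = 6,649,574,400 / 2,822,400 = 2,356 s.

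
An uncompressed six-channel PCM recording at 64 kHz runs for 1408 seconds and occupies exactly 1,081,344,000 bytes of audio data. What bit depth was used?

Bytes per sample = 1,081,344,000 / (64,000 × 1,408 × 6) = 1,081,344,000 / 540,672,000 = 2.
Bit depth = 2 × 8 = 16 bits.

16 bits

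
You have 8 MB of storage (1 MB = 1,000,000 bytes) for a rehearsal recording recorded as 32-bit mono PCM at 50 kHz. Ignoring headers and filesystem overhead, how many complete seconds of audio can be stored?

Uncompressed byte rate = 50,000 × 4 × 1 = 200,000 bytes/s.
Capacity = 8 × 1,000,000 = 8,000,000 bytes.
8,000,000 / 200,000 ≈ 40 s → 40 seconds.

40 seconds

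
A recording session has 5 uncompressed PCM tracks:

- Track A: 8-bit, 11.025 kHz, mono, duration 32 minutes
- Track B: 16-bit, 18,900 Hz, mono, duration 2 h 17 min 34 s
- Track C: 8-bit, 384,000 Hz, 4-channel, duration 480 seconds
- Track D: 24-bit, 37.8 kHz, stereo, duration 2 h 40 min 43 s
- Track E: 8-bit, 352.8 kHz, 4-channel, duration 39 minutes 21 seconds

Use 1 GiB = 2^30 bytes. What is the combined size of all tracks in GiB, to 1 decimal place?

Track A: 32 minutes = 1,920 s; 11,025 × 1,920 × 1 × 1 = 21,168,000 bytes.
Track B: 2 h 17 min 34 s = 8,254 s; 18,900 × 8,254 × 2 × 1 = 312,001,200 bytes.
Track C: 384,000 × 480 × 1 × 4 = 737,280,000 bytes.
Track D: 2 h 40 min 43 s = 9,643 s; 37,800 × 9,643 × 3 × 2 = 2,187,032,400 bytes.
Track E: 39 minutes 21 seconds = 2,361 s; 352,800 × 2,361 × 1 × 4 = 3,331,843,200 bytes.
Total = 6,589,324,800 bytes = 6.1 GiB.

6.1 GiB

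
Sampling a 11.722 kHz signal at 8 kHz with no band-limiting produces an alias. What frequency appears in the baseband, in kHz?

Nyquist = 8,000/2 = 4,000 Hz; 11,722 Hz exceeds it.
Alias = |11,722 − 1×8,000| = |11,722 − 8,000| = 3,722 Hz = 3.722 kHz.

3.722 kHz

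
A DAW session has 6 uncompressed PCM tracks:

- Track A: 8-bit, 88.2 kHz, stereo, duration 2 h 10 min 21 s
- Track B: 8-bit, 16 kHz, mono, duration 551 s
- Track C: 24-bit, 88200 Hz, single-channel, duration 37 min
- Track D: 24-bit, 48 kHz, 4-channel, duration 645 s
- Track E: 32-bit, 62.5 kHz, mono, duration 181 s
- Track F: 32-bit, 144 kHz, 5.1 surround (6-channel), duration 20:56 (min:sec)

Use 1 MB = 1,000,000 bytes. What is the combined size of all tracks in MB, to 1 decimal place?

Track A: 2 h 10 min 21 s = 7,821 s; 88,200 × 7,821 × 1 × 2 = 1,379,624,400 bytes.
Track B: 16,000 × 551 × 1 × 1 = 8,816,000 bytes.
Track C: 37 min = 2,220 s; 88,200 × 2,220 × 3 × 1 = 587,412,000 bytes.
Track D: 48,000 × 645 × 3 × 4 = 371,520,000 bytes.
Track E: 62,500 × 181 × 4 × 1 = 45,250,000 bytes.
Track F: 20:56 (min:sec) = 1,256 s; 144,000 × 1,256 × 4 × 6 = 4,340,736,000 bytes.
Total = 6,733,358,400 bytes = 6733.4 MB.

6733.4 MB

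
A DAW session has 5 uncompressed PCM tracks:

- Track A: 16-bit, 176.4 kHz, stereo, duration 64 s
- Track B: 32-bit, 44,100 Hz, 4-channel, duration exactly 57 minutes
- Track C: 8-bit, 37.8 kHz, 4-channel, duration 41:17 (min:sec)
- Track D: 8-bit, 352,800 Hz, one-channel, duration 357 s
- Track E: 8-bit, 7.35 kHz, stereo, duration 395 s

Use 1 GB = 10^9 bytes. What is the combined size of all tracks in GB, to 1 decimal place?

3.0 GB

Track A: 176,400 × 64 × 2 × 2 = 45,158,400 bytes.
Track B: exactly 57 minutes = 3,420 s; 44,100 × 3,420 × 4 × 4 = 2,413,152,000 bytes.
Track C: 41:17 (min:sec) = 2,477 s; 37,800 × 2,477 × 1 × 4 = 374,522,400 bytes.
Track D: 352,800 × 357 × 1 × 1 = 125,949,600 bytes.
Track E: 7,350 × 395 × 1 × 2 = 5,806,500 bytes.
Total = 2,964,588,900 bytes = 3.0 GB.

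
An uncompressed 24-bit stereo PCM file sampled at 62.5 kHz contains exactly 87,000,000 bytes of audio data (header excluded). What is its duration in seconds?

Byte rate = 62,500 × 3 × 2 = 375,000 bytes/s.
Duration = 87,000,000 / 375,000 = 232 s.

232 seconds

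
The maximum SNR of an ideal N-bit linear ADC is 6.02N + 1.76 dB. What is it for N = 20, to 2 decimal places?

6.02 × 20 + 1.76 = 122.16 dB.

122.16 dB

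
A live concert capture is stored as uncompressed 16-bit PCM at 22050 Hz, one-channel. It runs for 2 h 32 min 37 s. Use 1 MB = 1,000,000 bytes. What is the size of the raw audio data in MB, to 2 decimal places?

403.82 MB

Duration = 2 h 32 min 37 s = 9,157 s.
Bytes = 22,050 samples/s × 9,157 s × 2 bytes/sample × 1 ch = 403,823,700 bytes.
403,823,700 / 1,000,000 = 403.82 MB.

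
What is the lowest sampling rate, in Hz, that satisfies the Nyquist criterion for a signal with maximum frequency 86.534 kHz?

Minimum sample rate = 2 × 86,534 Hz = 173,068 Hz.

173,068 Hz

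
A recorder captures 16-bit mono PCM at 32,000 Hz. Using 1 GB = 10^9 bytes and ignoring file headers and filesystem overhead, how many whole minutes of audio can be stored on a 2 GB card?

520 minutes

Uncompressed byte rate = 32,000 × 2 × 1 = 64,000 bytes/s.
Capacity = 2 × 1,000,000,000 = 2,000,000,000 bytes.
2,000,000,000 / 64,000 ≈ 31250 s → 520 minutes.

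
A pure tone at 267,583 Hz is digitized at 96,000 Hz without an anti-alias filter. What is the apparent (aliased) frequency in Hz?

Nyquist = 96,000/2 = 48,000 Hz; 267,583 Hz exceeds it.
Alias = |267,583 − 3×96,000| = |267,583 − 288,000| = 20,417 Hz.

20,417 Hz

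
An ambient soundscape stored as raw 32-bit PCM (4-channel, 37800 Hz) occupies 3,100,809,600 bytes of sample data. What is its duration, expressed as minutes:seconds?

85:27

Byte rate = 37,800 × 4 × 4 = 604,800 bytes/s.
Duration = 3,100,809,600 / 604,800 = 5,127 s.
5,127 s = 85:27.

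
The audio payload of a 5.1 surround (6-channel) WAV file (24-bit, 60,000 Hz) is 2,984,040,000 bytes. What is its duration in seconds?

2,763 seconds

Byte rate = 60,000 × 3 × 6 = 1,080,000 bytes/s.
Duration = 2,984,040,000 / 1,080,000 = 2,763 s.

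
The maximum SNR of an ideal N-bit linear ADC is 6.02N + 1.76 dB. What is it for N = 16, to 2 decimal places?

6.02 × 16 + 1.76 = 98.08 dB.

98.08 dB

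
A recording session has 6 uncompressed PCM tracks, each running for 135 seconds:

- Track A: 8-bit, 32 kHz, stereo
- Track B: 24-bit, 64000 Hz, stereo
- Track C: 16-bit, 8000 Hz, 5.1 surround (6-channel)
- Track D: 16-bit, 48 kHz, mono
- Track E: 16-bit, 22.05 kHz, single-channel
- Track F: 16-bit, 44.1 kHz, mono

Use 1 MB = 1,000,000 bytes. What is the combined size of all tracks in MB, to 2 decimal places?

Track A: 32,000 × 135 × 1 × 2 = 8,640,000 bytes.
Track B: 64,000 × 135 × 3 × 2 = 51,840,000 bytes.
Track C: 8,000 × 135 × 2 × 6 = 12,960,000 bytes.
Track D: 48,000 × 135 × 2 × 1 = 12,960,000 bytes.
Track E: 22,050 × 135 × 2 × 1 = 5,953,500 bytes.
Track F: 44,100 × 135 × 2 × 1 = 11,907,000 bytes.
Total = 104,260,500 bytes = 104.26 MB.

104.26 MB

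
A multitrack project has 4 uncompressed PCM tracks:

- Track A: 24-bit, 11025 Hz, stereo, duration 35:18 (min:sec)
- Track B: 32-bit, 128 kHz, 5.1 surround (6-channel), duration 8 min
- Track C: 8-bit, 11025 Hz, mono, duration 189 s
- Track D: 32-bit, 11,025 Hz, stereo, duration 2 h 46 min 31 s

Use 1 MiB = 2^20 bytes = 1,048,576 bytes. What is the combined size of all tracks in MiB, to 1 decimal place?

Track A: 35:18 (min:sec) = 2,118 s; 11,025 × 2,118 × 3 × 2 = 140,105,700 bytes.
Track B: 8 min = 480 s; 128,000 × 480 × 4 × 6 = 1,474,560,000 bytes.
Track C: 11,025 × 189 × 1 × 1 = 2,083,725 bytes.
Track D: 2 h 46 min 31 s = 9,991 s; 11,025 × 9,991 × 4 × 2 = 881,206,200 bytes.
Total = 2,497,955,625 bytes = 2382.2 MiB.

2382.2 MiB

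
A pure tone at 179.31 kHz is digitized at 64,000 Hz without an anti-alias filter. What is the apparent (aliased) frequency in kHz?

Nyquist = 64,000/2 = 32,000 Hz; 179,310 Hz exceeds it.
Alias = |179,310 − 3×64,000| = |179,310 − 192,000| = 12,690 Hz = 12.69 kHz.

12.69 kHz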